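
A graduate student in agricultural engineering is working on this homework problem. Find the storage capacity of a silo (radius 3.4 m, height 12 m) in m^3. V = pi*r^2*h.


V = pi * r^2 * h
  = pi * 3.4^2 * 12
  = pi * 11.56 * 12
  = 435.80 m^3


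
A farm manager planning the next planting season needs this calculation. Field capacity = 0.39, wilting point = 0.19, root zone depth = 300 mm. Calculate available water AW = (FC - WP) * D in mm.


AW = (FC - WP) * D
   = (0.39 - 0.19) * 300
   = 0.20 * 300
   = 60 mm


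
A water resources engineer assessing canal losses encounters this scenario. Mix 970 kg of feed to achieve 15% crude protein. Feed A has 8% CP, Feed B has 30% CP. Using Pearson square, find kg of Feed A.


parts_A = CP_b - target = 30 - 15 = 15
parts_B = target - CP_a = 15 - 8 = 7
total_parts = 15 + 7 = 22
Feed A = 970 * 15 / 22 = 661.36 kg
Feed B = 970 * 7 / 22 = 308.64 kg

661.36 kg


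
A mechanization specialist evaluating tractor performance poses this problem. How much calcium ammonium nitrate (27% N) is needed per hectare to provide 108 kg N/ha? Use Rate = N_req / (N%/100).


Rate = N_required / (N_content / 100)
     = 108 / (27 / 100)
     = 108 / 0.27
     = 400 kg/ha


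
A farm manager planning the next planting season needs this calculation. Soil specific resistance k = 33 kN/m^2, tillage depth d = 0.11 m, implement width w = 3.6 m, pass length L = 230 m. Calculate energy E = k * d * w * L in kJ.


E = k * d * w * L
  = 33 * 0.11 * 3.6 * 230
  = 3005.64 kJ


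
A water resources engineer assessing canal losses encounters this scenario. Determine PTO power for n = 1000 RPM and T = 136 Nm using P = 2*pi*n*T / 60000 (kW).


P = 2*pi*n*T / 60000
  = 2*pi * 1000 * 136 / 60000
  = 854513.20 / 60000
  = 14.24 kW


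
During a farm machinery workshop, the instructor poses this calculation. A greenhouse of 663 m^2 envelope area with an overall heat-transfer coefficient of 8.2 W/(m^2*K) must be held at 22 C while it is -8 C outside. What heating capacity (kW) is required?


dT = 22 - (-8) = 30 K
Q = U * A * dT
  = 8.2 * 663 * 30
  = 163098 W = 163.10 kW


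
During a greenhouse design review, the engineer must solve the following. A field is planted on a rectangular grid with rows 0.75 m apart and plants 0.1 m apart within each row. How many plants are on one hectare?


D = 10000 / (row_sp * plant_sp)
  = 10000 / (0.75 * 0.1)
  = 10000 / 0.0750
  = 133333.33 plants/ha


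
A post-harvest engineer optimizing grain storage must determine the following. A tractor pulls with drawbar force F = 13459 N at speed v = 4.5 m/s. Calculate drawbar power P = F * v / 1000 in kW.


P = F * v / 1000
  = 13459 * 4.5 / 1000
  = 60565.50 / 1000
  = 60.57 kW


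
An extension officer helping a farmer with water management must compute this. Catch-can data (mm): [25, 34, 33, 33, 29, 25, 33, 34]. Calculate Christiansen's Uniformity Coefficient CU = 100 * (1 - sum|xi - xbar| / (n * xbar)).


xbar = 246 / 8 = 30.750
sum|xi - xbar| = 26.500
CU = 100 * (1 - 26.500 / (8 * 30.750))
   = 100 * (1 - 0.1077)
   = 89.23%


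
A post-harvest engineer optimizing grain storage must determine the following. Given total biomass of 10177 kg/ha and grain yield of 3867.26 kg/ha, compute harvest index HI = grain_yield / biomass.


HI = grain_yield / biomass
   = 3867.26 / 10177
   = 0.38


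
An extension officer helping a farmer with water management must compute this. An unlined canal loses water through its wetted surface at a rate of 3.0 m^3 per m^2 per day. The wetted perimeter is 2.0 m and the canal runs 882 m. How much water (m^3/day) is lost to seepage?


S = C * P * L
  = 3.0 * 2.0 * 882
  = 5292 m^3/day


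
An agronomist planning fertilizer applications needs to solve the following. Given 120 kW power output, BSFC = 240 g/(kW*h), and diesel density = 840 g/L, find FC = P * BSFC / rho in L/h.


FC = P * BSFC / rho_fuel
   = 120 * 240 / 840
   = 28800 / 840
   = 34.29 L/h


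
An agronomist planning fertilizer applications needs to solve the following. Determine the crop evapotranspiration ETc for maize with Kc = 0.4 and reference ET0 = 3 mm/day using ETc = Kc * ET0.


ETc = Kc * ET0
    = 0.4 * 3
    = 1.20 mm/day


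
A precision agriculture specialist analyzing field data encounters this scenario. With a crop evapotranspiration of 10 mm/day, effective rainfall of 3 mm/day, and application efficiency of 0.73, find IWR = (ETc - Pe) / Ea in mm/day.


IWR = (ETc - Pe) / Ea
    = (10 - 3) / 0.73
    = 7 / 0.73
    = 9.59 mm/day


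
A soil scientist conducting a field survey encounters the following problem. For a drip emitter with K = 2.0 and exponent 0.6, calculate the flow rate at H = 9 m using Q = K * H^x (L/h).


Q = K * H^x
  = 2.0 * 9^0.6
  = 2.0 * 3.7372
  = 7.47 L/h


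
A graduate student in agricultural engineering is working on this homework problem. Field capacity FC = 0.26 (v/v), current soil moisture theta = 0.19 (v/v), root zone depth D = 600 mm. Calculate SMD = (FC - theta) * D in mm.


SMD = (FC - theta) * D
    = (0.26 - 0.19) * 600
    = 0.070 * 600
    = 42 mm


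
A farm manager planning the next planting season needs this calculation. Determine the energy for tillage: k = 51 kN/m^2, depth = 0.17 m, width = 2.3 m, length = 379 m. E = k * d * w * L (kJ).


E = k * d * w * L
  = 51 * 0.17 * 2.3 * 379
  = 7557.64 kJ


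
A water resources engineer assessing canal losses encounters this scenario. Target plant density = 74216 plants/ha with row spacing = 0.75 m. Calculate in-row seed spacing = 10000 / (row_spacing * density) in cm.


spacing = 10000 / (row_sp * density)
        = 10000 / (0.75 * 74216)
        = 10000 / 55662
        = 0.17966 m = 17.97 cm


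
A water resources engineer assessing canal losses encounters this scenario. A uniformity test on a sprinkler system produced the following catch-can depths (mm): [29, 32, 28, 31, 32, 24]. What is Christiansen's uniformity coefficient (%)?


xbar = 176 / 6 = 29.333
sum|xi - xbar| = 14
CU = 100 * (1 - 14 / (6 * 29.333))
   = 100 * (1 - 0.0795)
   = 92.05%


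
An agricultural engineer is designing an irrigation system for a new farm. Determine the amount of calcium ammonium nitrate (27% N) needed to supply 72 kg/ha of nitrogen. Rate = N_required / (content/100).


Rate = N_required / (N_content / 100)
     = 72 / (27 / 100)
     = 72 / 0.27
     = 266.67 kg/ha


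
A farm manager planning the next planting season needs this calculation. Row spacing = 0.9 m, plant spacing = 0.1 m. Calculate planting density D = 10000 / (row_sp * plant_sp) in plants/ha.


D = 10000 / (row_sp * plant_sp)
  = 10000 / (0.9 * 0.1)
  = 10000 / 0.0900
  = 111111.11 plants/ha


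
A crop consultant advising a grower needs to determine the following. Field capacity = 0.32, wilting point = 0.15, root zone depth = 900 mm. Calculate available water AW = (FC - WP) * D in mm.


AW = (FC - WP) * D
   = (0.32 - 0.15) * 900
   = 0.17 * 900
   = 153 mm


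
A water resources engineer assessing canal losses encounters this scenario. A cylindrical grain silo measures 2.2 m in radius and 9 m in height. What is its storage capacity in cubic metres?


V = pi * r^2 * h
  = pi * 2.2^2 * 9
  = pi * 4.84 * 9
  = 136.85 m^3


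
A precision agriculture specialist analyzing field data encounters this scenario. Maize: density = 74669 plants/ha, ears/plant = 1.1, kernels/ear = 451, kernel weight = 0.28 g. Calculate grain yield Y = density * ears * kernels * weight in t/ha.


Y = density * ears * kernels * kw
  = 74669 * 1.1 * 451 * 0.28 g/ha
  = 10372121.45 g/ha
  = 10372.12 kg/ha = 10.37 t/ha


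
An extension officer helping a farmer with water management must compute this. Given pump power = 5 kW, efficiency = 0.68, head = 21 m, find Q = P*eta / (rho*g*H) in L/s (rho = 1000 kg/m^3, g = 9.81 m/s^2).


Q = (P * 1000 * eta) / (rho * g * H)
  = (5 * 1000 * 0.68) / (1000 * 9.81 * 21)
  = 3400 / 206010
  = 0.01650 m^3/s = 16.50 L/s


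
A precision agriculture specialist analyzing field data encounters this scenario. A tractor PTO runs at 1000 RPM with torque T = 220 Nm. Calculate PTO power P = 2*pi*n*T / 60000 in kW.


P = 2*pi*n*T / 60000
  = 2*pi * 1000 * 220 / 60000
  = 1382300.77 / 60000
  = 23.04 kW


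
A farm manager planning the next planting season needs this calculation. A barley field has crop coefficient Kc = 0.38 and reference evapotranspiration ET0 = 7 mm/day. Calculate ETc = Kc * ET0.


ETc = Kc * ET0
    = 0.38 * 7
    = 2.66 mm/day


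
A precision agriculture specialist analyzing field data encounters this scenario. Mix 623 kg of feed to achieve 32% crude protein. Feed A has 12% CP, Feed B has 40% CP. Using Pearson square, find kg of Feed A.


parts_A = CP_b - target = 40 - 32 = 8
parts_B = target - CP_a = 32 - 12 = 20
total_parts = 8 + 20 = 28
Feed A = 623 * 8 / 28 = 178 kg
Feed B = 623 * 20 / 28 = 445 kg

178 kg


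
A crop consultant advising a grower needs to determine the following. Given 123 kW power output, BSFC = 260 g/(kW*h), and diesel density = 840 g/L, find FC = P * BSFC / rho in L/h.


FC = P * BSFC / rho_fuel
   = 123 * 260 / 840
   = 31980 / 840
   = 38.07 L/h


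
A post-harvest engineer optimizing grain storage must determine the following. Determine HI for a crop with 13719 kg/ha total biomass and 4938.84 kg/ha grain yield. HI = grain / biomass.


HI = grain_yield / biomass
   = 4938.84 / 13719
   = 0.36


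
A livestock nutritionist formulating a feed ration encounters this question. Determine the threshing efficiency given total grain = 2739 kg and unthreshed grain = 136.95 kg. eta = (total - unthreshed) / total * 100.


eta = (total - unthreshed) / total * 100
    = (2739 - 136.95) / 2739 * 100
    = 2602.05 / 2739 * 100
    = 95%


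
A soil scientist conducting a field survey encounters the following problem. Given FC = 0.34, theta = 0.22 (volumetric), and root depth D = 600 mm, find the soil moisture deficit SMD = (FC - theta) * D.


SMD = (FC - theta) * D
    = (0.34 - 0.22) * 600
    = 0.120 * 600
    = 72 mm


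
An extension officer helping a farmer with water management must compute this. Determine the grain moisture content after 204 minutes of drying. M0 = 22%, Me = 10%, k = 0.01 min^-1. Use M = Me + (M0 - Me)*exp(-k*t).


M = Me + (M0 - Me) * e^(-k*t)
  = 10 + (22 - 10) * e^(-0.01*204)
  = 10 + 12 * e^(-2.040)
  = 10 + 12 * 0.13003
  = 10 + 1.5603
  = 11.56%


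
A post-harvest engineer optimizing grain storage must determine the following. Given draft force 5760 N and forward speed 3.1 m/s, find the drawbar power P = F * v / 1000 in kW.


P = F * v / 1000
  = 5760 * 3.1 / 1000
  = 17856 / 1000
  = 17.86 kW


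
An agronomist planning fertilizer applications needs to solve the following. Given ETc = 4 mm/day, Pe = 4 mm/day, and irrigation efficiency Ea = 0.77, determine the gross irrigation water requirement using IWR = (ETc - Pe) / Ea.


IWR = (ETc - Pe) / Ea
    = (4 - 4) / 0.77
    = 0 / 0.77
    = 0 mm/day


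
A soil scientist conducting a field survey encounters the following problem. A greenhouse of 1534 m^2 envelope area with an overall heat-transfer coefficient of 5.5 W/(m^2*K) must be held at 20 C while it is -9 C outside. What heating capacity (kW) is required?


dT = 20 - (-9) = 29 K
Q = U * A * dT
  = 5.5 * 1534 * 29
  = 244673 W = 244.67 kW


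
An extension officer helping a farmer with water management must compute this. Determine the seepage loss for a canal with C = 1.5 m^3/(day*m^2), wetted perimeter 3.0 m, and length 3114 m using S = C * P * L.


S = C * P * L
  = 1.5 * 3.0 * 3114
  = 14013 m^3/day


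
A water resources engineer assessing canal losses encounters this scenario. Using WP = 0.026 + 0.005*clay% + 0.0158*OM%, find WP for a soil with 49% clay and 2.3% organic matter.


WP = 0.026 + 0.005*49 + 0.0158*2.3
   = 0.026 + 0.2450 + 0.0363
   = 0.3073


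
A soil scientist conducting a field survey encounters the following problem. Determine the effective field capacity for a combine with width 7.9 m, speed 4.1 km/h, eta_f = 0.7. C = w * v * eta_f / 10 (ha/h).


C = w * v * eta_f / 10
  = 7.9 * 4.1 * 0.7 / 10
  = 22.67 / 10
  = 2.27 ha/h


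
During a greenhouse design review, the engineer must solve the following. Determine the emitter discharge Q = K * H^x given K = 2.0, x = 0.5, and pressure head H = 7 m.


Q = K * H^x
  = 2.0 * 7^0.5
  = 2.0 * 2.6458
  = 5.29 L/h


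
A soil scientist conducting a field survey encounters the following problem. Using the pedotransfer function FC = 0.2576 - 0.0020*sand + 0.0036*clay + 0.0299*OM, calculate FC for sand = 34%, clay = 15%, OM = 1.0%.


FC = 0.2576 - 0.0020*34 + 0.0036*15 + 0.0299*1.0
   = 0.2576 - 0.0680 + 0.0540 + 0.0299
   = 0.2735


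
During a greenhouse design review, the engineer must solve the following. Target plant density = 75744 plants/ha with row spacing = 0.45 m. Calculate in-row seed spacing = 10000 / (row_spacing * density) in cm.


spacing = 10000 / (row_sp * density)
        = 10000 / (0.45 * 75744)
        = 10000 / 34084.80
        = 0.29339 m = 29.34 cm


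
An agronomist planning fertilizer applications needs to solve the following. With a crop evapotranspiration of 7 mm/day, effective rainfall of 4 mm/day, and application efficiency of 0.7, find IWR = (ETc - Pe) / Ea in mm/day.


IWR = (ETc - Pe) / Ea
    = (7 - 4) / 0.7
    = 3 / 0.7
    = 4.29 mm/day


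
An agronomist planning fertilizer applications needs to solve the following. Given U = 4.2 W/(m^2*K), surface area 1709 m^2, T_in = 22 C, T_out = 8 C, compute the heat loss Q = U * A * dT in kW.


dT = 22 - (8) = 14 K
Q = U * A * dT
  = 4.2 * 1709 * 14
  = 100489.20 W = 100.49 kW


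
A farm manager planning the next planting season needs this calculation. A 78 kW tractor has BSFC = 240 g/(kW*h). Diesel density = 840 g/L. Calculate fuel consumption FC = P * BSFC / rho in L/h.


FC = P * BSFC / rho_fuel
   = 78 * 240 / 840
   = 18720 / 840
   = 22.29 L/h


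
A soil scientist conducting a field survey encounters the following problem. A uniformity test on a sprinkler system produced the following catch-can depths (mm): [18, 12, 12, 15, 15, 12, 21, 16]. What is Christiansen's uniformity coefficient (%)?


xbar = 121 / 8 = 15.125
sum|xi - xbar| = 19.250
CU = 100 * (1 - 19.250 / (8 * 15.125))
   = 100 * (1 - 0.1591)
   = 84.09%


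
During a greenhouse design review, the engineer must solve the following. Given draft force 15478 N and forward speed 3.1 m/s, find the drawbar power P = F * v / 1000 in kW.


P = F * v / 1000
  = 15478 * 3.1 / 1000
  = 47981.80 / 1000
  = 47.98 kW


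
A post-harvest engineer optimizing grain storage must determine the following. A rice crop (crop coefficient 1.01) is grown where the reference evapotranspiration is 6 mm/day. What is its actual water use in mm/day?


ETc = Kc * ET0
    = 1.01 * 6
    = 6.06 mm/day


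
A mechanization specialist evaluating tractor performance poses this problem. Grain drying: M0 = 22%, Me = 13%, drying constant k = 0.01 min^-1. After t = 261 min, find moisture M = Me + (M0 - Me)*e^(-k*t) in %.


M = Me + (M0 - Me) * e^(-k*t)
  = 13 + (22 - 13) * e^(-0.01*261)
  = 13 + 9 * e^(-2.610)
  = 13 + 9 * 0.07353
  = 13 + 0.6618
  = 13.66%


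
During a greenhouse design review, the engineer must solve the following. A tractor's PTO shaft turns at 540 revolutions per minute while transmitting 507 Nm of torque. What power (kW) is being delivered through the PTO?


P = 2*pi*n*T / 60000
  = 2*pi * 540 * 507 / 60000
  = 1720210.47 / 60000
  = 28.67 kW


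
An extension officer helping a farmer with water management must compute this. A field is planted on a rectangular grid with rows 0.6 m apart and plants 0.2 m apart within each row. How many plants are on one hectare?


D = 10000 / (row_sp * plant_sp)
  = 10000 / (0.6 * 0.2)
  = 10000 / 0.1200
  = 83333.33 plants/ha


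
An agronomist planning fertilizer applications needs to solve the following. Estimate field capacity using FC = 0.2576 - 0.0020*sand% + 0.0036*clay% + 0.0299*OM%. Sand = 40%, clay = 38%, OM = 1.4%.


FC = 0.2576 - 0.0020*40 + 0.0036*38 + 0.0299*1.4
   = 0.2576 - 0.0800 + 0.1368 + 0.0419
   = 0.3563


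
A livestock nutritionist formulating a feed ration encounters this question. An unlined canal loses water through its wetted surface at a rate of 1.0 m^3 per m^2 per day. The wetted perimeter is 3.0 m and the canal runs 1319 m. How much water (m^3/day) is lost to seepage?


S = C * P * L
  = 1.0 * 3.0 * 1319
  = 3957 m^3/day


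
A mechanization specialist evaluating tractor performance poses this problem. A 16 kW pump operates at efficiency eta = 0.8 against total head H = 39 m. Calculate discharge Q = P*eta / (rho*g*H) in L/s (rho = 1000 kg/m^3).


Q = (P * 1000 * eta) / (rho * g * H)
  = (16 * 1000 * 0.8) / (1000 * 9.81 * 39)
  = 12800 / 382590
  = 0.03346 m^3/s = 33.46 L/s


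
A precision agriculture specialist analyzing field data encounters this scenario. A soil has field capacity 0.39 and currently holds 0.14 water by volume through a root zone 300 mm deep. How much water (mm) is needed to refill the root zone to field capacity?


SMD = (FC - theta) * D
    = (0.39 - 0.14) * 300
    = 0.250 * 300
    = 75 mm


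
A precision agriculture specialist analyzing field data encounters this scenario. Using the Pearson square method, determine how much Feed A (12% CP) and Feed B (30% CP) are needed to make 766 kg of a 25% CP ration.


parts_A = CP_b - target = 30 - 25 = 5
parts_B = target - CP_a = 25 - 12 = 13
total_parts = 5 + 13 = 18
Feed A = 766 * 5 / 18 = 212.78 kg
Feed B = 766 * 13 / 18 = 553.22 kg

212.78 kg


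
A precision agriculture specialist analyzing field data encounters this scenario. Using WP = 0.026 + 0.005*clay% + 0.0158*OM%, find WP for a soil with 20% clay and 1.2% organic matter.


WP = 0.026 + 0.005*20 + 0.0158*1.2
   = 0.026 + 0.1000 + 0.0190
   = 0.1450


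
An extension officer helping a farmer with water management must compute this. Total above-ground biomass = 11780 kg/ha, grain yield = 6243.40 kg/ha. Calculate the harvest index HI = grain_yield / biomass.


HI = grain_yield / biomass
   = 6243.40 / 11780
   = 0.53


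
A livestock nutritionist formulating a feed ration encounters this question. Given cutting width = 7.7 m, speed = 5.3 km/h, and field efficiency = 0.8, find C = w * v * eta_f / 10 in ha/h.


C = w * v * eta_f / 10
  = 7.7 * 5.3 * 0.8 / 10
  = 32.65 / 10
  = 3.26 ha/h


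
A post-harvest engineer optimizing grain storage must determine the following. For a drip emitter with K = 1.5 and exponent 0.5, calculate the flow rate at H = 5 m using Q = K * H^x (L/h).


Q = K * H^x
  = 1.5 * 5^0.5
  = 1.5 * 2.2361
  = 3.35 L/h


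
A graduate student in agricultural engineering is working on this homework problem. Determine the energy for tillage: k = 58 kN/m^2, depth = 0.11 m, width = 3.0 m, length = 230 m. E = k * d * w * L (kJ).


E = k * d * w * L
  = 58 * 0.11 * 3.0 * 230
  = 4402.20 kJ


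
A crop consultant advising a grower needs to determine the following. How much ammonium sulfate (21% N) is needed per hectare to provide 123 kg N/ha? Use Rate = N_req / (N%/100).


Rate = N_required / (N_content / 100)
     = 123 / (21 / 100)
     = 123 / 0.21
     = 585.71 kg/ha


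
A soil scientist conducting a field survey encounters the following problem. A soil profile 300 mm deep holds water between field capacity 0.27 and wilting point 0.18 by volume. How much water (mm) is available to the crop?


AW = (FC - WP) * D
   = (0.27 - 0.18) * 300
   = 0.09 * 300
   = 27 mm


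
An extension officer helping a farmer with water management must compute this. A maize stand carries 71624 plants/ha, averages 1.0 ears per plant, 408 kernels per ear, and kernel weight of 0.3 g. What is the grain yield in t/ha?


Y = density * ears * kernels * kw
  = 71624 * 1.0 * 408 * 0.3 g/ha
  = 8766777.60 g/ha
  = 8766.78 kg/ha = 8.77 t/ha


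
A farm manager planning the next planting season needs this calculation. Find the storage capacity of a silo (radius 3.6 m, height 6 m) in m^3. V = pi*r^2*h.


V = pi * r^2 * h
  = pi * 3.6^2 * 6
  = pi * 12.96 * 6
  = 244.29 m^3


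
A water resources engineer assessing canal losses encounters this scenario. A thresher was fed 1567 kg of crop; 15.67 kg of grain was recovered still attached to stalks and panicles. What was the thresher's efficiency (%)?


eta = (total - unthreshed) / total * 100
    = (1567 - 15.67) / 1567 * 100
    = 1551.33 / 1567 * 100
    = 99%


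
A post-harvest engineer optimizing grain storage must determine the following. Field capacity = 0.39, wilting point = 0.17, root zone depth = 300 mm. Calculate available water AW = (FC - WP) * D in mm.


AW = (FC - WP) * D
   = (0.39 - 0.17) * 300
   = 0.22 * 300
   = 66 mm


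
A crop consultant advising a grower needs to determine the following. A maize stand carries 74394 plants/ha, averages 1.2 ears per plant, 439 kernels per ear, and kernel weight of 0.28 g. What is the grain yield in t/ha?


Y = density * ears * kernels * kw
  = 74394 * 1.2 * 439 * 0.28 g/ha
  = 10973412.58 g/ha
  = 10973.41 kg/ha = 10.97 t/ha


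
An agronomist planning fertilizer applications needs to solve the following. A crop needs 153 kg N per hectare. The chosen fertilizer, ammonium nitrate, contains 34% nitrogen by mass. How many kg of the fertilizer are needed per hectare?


Rate = N_required / (N_content / 100)
     = 153 / (34 / 100)
     = 153 / 0.34
     = 450 kg/ha


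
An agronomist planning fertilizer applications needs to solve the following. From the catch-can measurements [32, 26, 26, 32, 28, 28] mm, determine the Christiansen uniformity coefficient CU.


xbar = 172 / 6 = 28.667
sum|xi - xbar| = 13.333
CU = 100 * (1 - 13.333 / (6 * 28.667))
   = 100 * (1 - 0.0775)
   = 92.25%


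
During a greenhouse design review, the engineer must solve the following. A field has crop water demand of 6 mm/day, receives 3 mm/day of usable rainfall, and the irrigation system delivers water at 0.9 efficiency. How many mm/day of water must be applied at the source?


IWR = (ETc - Pe) / Ea
    = (6 - 3) / 0.9
    = 3 / 0.9
    = 3.33 mm/day


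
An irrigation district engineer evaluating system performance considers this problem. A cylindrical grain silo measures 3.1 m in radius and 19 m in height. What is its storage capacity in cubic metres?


V = pi * r^2 * h
  = pi * 3.1^2 * 19
  = pi * 9.61 * 19
  = 573.62 m^3


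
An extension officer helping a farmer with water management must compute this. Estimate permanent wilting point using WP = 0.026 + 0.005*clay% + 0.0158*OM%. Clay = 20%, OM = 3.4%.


WP = 0.026 + 0.005*20 + 0.0158*3.4
   = 0.026 + 0.1000 + 0.0537
   = 0.1797


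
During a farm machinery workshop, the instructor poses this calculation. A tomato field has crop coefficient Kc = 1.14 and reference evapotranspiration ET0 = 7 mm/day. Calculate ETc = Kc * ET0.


ETc = Kc * ET0
    = 1.14 * 7
    = 7.98 mm/day


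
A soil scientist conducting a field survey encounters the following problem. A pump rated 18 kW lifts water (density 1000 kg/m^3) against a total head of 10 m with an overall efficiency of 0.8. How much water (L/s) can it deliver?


Q = (P * 1000 * eta) / (rho * g * H)
  = (18 * 1000 * 0.8) / (1000 * 9.81 * 10)
  = 14400 / 98100
  = 0.14679 m^3/s = 146.79 L/s


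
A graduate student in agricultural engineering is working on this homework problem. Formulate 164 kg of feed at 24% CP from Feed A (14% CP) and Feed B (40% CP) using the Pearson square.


parts_A = CP_b - target = 40 - 24 = 16
parts_B = target - CP_a = 24 - 14 = 10
total_parts = 16 + 10 = 26
Feed A = 164 * 16 / 26 = 100.92 kg
Feed B = 164 * 10 / 26 = 63.08 kg

100.92 kg


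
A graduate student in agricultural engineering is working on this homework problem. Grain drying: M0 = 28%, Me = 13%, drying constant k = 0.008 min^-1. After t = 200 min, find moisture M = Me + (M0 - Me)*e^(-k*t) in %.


M = Me + (M0 - Me) * e^(-k*t)
  = 13 + (28 - 13) * e^(-0.008*200)
  = 13 + 15 * e^(-1.600)
  = 13 + 15 * 0.20190
  = 13 + 3.0284
  = 16.03%


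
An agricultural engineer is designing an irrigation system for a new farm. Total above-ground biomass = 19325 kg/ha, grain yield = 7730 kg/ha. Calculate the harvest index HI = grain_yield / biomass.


HI = grain_yield / biomass
   = 7730 / 19325
   = 0.40


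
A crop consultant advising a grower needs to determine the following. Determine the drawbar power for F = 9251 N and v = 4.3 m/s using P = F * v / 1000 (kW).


P = F * v / 1000
  = 9251 * 4.3 / 1000
  = 39779.30 / 1000
  = 39.78 kW


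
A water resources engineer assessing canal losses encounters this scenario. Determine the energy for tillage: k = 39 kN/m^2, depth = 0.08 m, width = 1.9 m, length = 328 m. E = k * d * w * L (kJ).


E = k * d * w * L
  = 39 * 0.08 * 1.9 * 328
  = 1944.38 kJ


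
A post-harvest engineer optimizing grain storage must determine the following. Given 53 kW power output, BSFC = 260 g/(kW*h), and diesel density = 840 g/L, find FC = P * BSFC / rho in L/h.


FC = P * BSFC / rho_fuel
   = 53 * 260 / 840
   = 13780 / 840
   = 16.40 L/h


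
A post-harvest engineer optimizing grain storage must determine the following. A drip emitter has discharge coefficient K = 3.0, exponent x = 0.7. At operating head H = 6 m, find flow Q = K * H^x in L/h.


Q = K * H^x
  = 3.0 * 6^0.7
  = 3.0 * 3.5051
  = 10.52 L/h


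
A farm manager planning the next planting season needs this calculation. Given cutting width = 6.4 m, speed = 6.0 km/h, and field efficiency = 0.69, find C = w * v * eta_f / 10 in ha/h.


C = w * v * eta_f / 10
  = 6.4 * 6.0 * 0.69 / 10
  = 26.50 / 10
  = 2.65 ha/h


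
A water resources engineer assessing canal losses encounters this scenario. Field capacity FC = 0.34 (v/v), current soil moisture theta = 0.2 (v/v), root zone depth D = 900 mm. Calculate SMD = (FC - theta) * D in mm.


SMD = (FC - theta) * D
    = (0.34 - 0.2) * 900
    = 0.140 * 900
    = 126 mm


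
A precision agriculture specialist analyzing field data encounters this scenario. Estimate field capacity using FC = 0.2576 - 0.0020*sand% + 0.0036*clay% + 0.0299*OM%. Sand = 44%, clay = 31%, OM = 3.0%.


FC = 0.2576 - 0.0020*44 + 0.0036*31 + 0.0299*3.0
   = 0.2576 - 0.0880 + 0.1116 + 0.0897
   = 0.3709


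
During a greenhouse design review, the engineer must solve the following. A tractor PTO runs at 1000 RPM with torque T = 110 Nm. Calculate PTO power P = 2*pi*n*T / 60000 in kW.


P = 2*pi*n*T / 60000
  = 2*pi * 1000 * 110 / 60000
  = 691150.38 / 60000
  = 11.52 kW


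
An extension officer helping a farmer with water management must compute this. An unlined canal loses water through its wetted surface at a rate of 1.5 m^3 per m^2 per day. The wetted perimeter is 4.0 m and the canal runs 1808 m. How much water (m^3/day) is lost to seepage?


S = C * P * L
  = 1.5 * 4.0 * 1808
  = 10848 m^3/day


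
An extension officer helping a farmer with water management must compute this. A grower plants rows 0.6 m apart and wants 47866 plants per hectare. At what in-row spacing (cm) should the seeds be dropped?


spacing = 10000 / (row_sp * density)
        = 10000 / (0.6 * 47866)
        = 10000 / 28719.60
        = 0.34819 m = 34.82 cm


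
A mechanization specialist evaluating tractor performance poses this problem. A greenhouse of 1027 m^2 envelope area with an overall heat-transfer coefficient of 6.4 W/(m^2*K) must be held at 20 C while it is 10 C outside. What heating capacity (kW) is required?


dT = 20 - (10) = 10 K
Q = U * A * dT
  = 6.4 * 1027 * 10
  = 65728 W = 65.73 kW


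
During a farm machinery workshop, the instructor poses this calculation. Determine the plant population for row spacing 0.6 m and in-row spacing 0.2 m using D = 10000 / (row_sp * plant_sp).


D = 10000 / (row_sp * plant_sp)
  = 10000 / (0.6 * 0.2)
  = 10000 / 0.1200
  = 83333.33 plants/ha


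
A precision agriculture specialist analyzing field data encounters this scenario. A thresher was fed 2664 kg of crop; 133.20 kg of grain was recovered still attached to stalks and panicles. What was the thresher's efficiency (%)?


eta = (total - unthreshed) / total * 100
    = (2664 - 133.20) / 2664 * 100
    = 2530.80 / 2664 * 100
    = 95%


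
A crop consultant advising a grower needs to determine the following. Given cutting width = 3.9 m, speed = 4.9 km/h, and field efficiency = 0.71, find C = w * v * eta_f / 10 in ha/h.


C = w * v * eta_f / 10
  = 3.9 * 4.9 * 0.71 / 10
  = 13.57 / 10
  = 1.36 ha/h


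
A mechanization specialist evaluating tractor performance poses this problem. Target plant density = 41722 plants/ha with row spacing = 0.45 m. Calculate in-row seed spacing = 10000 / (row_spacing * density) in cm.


spacing = 10000 / (row_sp * density)
        = 10000 / (0.45 * 41722)
        = 10000 / 18774.90
        = 0.53263 m = 53.26 cm


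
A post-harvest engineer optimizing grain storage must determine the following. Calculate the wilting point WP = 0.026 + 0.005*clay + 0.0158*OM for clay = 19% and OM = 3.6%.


WP = 0.026 + 0.005*19 + 0.0158*3.6
   = 0.026 + 0.0950 + 0.0569
   = 0.1779


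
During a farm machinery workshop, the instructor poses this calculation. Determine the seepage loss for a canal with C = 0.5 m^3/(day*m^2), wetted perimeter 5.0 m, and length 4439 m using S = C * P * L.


S = C * P * L
  = 0.5 * 5.0 * 4439
  = 11097.50 m^3/day


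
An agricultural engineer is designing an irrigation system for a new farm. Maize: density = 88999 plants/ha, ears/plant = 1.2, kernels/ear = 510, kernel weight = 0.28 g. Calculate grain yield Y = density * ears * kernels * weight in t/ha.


Y = density * ears * kernels * kw
  = 88999 * 1.2 * 510 * 0.28 g/ha
  = 15250868.64 g/ha
  = 15250.87 kg/ha = 15.25 t/ha


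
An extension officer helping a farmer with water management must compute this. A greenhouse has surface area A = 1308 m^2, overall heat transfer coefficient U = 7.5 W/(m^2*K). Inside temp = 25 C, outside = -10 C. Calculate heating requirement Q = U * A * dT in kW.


dT = 25 - (-10) = 35 K
Q = U * A * dT
  = 7.5 * 1308 * 35
  = 343350 W = 343.35 kW


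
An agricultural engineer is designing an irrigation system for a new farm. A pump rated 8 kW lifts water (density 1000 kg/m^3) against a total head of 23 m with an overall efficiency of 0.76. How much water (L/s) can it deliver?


Q = (P * 1000 * eta) / (rho * g * H)
  = (8 * 1000 * 0.76) / (1000 * 9.81 * 23)
  = 6080 / 225630
  = 0.02695 m^3/s = 26.95 L/s


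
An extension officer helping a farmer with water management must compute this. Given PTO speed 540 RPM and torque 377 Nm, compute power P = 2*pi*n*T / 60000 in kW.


P = 2*pi*n*T / 60000
  = 2*pi * 540 * 377 / 60000
  = 1279130.86 / 60000
  = 21.32 kW


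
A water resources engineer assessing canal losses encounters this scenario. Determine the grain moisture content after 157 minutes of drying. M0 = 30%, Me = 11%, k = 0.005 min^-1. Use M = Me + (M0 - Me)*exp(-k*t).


M = Me + (M0 - Me) * e^(-k*t)
  = 11 + (30 - 11) * e^(-0.005*157)
  = 11 + 19 * e^(-0.785)
  = 11 + 19 * 0.45612
  = 11 + 8.6663
  = 19.67%


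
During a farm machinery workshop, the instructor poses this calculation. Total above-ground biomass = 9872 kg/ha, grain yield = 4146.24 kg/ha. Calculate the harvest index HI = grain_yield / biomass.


HI = grain_yield / biomass
   = 4146.24 / 9872
   = 0.42


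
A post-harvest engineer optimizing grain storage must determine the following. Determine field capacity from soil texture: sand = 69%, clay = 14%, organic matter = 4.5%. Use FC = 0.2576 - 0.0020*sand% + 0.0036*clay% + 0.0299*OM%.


FC = 0.2576 - 0.0020*69 + 0.0036*14 + 0.0299*4.5
   = 0.2576 - 0.1380 + 0.0504 + 0.1346
   = 0.3046


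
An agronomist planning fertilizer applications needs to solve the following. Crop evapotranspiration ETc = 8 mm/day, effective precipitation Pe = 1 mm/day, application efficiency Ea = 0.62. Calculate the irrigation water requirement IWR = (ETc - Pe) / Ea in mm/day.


IWR = (ETc - Pe) / Ea
    = (8 - 1) / 0.62
    = 7 / 0.62
    = 11.29 mm/day


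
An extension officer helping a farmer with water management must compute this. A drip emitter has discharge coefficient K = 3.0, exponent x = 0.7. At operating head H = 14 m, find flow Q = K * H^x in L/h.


Q = K * H^x
  = 3.0 * 14^0.7
  = 3.0 * 6.3429
  = 19.03 L/h


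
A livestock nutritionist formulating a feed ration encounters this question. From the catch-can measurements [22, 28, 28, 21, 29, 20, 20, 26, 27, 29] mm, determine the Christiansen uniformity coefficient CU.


xbar = 250 / 10 = 25
sum|xi - xbar| = 34
CU = 100 * (1 - 34 / (10 * 25))
   = 100 * (1 - 0.1360)
   = 86.40%


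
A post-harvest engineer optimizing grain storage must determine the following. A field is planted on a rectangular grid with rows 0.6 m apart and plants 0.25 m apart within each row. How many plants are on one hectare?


D = 10000 / (row_sp * plant_sp)
  = 10000 / (0.6 * 0.25)
  = 10000 / 0.1500
  = 66666.67 plants/ha


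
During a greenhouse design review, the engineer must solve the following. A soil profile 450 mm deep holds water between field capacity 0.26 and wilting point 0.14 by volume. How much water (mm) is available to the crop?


AW = (FC - WP) * D
   = (0.26 - 0.14) * 450
   = 0.12 * 450
   = 54 mm


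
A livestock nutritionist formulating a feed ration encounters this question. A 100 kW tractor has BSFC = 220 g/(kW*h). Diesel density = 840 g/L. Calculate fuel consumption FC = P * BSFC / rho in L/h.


FC = P * BSFC / rho_fuel
   = 100 * 220 / 840
   = 22000 / 840
   = 26.19 L/h


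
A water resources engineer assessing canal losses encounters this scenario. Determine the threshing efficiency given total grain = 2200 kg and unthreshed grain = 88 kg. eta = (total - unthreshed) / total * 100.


eta = (total - unthreshed) / total * 100
    = (2200 - 88) / 2200 * 100
    = 2112 / 2200 * 100
    = 96%


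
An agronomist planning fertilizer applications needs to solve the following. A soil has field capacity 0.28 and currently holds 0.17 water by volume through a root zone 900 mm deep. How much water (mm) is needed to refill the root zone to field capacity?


SMD = (FC - theta) * D
    = (0.28 - 0.17) * 900
    = 0.110 * 900
    = 99 mm


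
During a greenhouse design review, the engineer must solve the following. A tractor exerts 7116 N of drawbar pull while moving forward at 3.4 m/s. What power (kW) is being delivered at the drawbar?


P = F * v / 1000
  = 7116 * 3.4 / 1000
  = 24194.40 / 1000
  = 24.19 kW


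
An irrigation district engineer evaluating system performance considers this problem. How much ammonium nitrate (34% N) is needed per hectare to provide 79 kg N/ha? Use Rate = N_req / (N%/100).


Rate = N_required / (N_content / 100)
     = 79 / (34 / 100)
     = 79 / 0.34
     = 232.35 kg/ha


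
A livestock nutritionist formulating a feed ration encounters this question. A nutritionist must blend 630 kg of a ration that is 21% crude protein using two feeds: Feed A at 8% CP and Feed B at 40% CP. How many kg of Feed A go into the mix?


parts_A = CP_b - target = 40 - 21 = 19
parts_B = target - CP_a = 21 - 8 = 13
total_parts = 19 + 13 = 32
Feed A = 630 * 19 / 32 = 374.06 kg
Feed B = 630 * 13 / 32 = 255.94 kg

374.06 kg


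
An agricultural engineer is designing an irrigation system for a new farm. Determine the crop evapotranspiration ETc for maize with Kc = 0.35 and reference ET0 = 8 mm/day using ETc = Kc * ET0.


ETc = Kc * ET0
    = 0.35 * 8
    = 2.80 mm/day


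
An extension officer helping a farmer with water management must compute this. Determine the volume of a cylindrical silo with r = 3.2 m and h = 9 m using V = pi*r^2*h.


V = pi * r^2 * h
  = pi * 3.2^2 * 9
  = pi * 10.24 * 9
  = 289.53 m^3


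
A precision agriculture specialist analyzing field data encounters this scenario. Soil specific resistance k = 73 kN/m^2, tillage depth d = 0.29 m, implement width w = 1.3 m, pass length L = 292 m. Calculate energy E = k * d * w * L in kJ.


E = k * d * w * L
  = 73 * 0.29 * 1.3 * 292
  = 8036.13 kJ


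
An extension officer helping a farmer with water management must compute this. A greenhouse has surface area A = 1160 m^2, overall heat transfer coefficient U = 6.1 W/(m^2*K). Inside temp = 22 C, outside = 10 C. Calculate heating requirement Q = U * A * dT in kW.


dT = 22 - (10) = 12 K
Q = U * A * dT
  = 6.1 * 1160 * 12
  = 84912 W = 84.91 kW


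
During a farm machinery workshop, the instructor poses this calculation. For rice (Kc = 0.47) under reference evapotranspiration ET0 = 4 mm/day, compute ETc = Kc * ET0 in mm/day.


ETc = Kc * ET0
    = 0.47 * 4
    = 1.88 mm/day


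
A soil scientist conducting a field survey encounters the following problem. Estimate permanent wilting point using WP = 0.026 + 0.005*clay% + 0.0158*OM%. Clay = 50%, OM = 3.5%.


WP = 0.026 + 0.005*50 + 0.0158*3.5
   = 0.026 + 0.2500 + 0.0553
   = 0.3313


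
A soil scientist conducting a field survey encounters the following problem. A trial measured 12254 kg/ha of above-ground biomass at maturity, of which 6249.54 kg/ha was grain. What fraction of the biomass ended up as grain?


HI = grain_yield / biomass
   = 6249.54 / 12254
   = 0.51


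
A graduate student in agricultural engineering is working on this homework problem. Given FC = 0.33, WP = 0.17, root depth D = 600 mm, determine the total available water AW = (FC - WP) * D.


AW = (FC - WP) * D
   = (0.33 - 0.17) * 600
   = 0.16 * 600
   = 96 mm


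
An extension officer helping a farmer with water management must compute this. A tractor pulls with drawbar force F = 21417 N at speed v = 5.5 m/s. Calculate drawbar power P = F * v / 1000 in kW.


P = F * v / 1000
  = 21417 * 5.5 / 1000
  = 117793.50 / 1000
  = 117.79 kW


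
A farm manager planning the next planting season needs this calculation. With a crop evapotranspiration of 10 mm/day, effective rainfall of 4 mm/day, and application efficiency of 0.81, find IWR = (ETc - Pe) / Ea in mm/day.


IWR = (ETc - Pe) / Ea
    = (10 - 4) / 0.81
    = 6 / 0.81
    = 7.41 mm/day


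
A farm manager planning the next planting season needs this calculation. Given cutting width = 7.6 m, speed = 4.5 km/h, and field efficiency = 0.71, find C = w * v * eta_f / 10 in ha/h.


C = w * v * eta_f / 10
  = 7.6 * 4.5 * 0.71 / 10
  = 24.28 / 10
  = 2.43 ha/h


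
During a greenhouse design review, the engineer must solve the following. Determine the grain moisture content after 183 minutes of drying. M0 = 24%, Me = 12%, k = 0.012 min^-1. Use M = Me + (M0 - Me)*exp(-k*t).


M = Me + (M0 - Me) * e^(-k*t)
  = 12 + (24 - 12) * e^(-0.012*183)
  = 12 + 12 * e^(-2.196)
  = 12 + 12 * 0.11125
  = 12 + 1.3350
  = 13.33%


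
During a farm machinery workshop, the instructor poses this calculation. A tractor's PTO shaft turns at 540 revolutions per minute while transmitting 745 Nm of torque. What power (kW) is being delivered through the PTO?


P = 2*pi*n*T / 60000
  = 2*pi * 540 * 745 / 60000
  = 2527725.45 / 60000
  = 42.13 kW


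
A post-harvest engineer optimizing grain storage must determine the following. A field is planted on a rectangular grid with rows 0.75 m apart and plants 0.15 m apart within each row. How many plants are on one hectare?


D = 10000 / (row_sp * plant_sp)
  = 10000 / (0.75 * 0.15)
  = 10000 / 0.1125
  = 88888.89 plants/ha


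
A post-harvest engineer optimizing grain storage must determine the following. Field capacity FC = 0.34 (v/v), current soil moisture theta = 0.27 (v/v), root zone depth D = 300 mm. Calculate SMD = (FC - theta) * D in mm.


SMD = (FC - theta) * D
    = (0.34 - 0.27) * 300
    = 0.070 * 300
    = 21 mm
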